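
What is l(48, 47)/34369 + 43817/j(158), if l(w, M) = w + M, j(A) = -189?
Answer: -1505928518/6495741 ≈ -231.83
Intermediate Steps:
l(w, M) = M + w
l(48, 47)/34369 + 43817/j(158) = (47 + 48)/34369 + 43817/(-189) = 95*(1/34369) + 43817*(-1/189) = 95/34369 - 43817/189 = -1505928518/6495741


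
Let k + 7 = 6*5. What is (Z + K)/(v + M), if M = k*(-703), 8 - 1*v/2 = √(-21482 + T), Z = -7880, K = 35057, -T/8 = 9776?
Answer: -438990081/261318169 + 54354*I*√99690/261318169 ≈ -1.6799 + 0.065673*I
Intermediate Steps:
T = -78208 (T = -8*9776 = -78208)
k = 23 (k = -7 + 6*5 = -7 + 30 = 23)
v = 16 - 2*I*√99690 (v = 16 - 2*√(-21482 - 78208) = 16 - 2*I*√99690 ≈ 16.0 - 631.47*I)
M = -16169 (M = 23*(-703) = -16169)
(Z + K)/(v + M) = (-7880 + 35057)/((16 - 2*I*√99690) - 16169) = 27177/(-16153 - 2*I*√99690)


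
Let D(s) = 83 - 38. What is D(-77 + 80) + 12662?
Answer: 12707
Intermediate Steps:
D(s) = 45
D(-77 + 80) + 12662 = 45 + 12662 = 12707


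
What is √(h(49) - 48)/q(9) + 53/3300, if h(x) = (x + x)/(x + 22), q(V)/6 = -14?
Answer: 53/3300 - I*√235010/5964 ≈ 0.016061 - 0.081284*I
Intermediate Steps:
q(V) = -84 (q(V) = 6*(-14) = -84)
h(x) = 2*x/(22 + x) (h(x) = (2*x)/(22 + x) = 2*x/(22 + x))
√(h(49) - 48)/q(9) + 53/3300 = √(2*49/(22 + 49) - 48)/(-84) + 53/3300 = √(2*49/71 - 48)*(-1/84) + 53*(1/3300) = √(2*49*(1/71) - 48)*(-1/84) + 53/3300 = √(98/71 - 48)*(-1/84) + 53/3300 = √(-3310/71)*(-1/84) + 53/3300 = (I*√235010/71)*(-1/84) + 53/3300 = -I*√235010/5964 + 53/3300 = 53/3300 - I*√235010/5964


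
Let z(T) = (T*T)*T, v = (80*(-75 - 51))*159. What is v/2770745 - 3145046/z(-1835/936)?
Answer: 1429158840464283717024/3424007912573375 ≈ 4.1739e+5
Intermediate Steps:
v = -1602720 (v = (80*(-126))*159 = -10080*159 = -1602720)
z(T) = T**3 (z(T) = T**2*T = T**3)
v/2770745 - 3145046/z(-1835/936) = -1602720/2770745 - 3145046/((-1835/936)**3) = -1602720*1/2770745 - 3145046/((-1835*1/936)**3) = -320544/554149 - 3145046/((-1835/936)**3) = -320544/554149 - 3145046/(-6178857875/820025856) = -320544/554149 - 3145046*(-820025856/6178857875) = -320544/554149 + 2579019038309376/6178857875 = 1429158840464283717024/3424007912573375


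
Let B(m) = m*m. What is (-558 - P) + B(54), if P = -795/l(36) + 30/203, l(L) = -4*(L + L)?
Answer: 45896029/19488 ≈ 2355.1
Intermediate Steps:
B(m) = m**2
l(L) = -8*L
P = 56675/19488 (P = -795/((-8*36)) + 30/203 = -795/(-288) + 30*(1/203) = -795*(-1/288) + 30/203 = 265/96 + 30/203 = 56675/19488 ≈ 2.9082)
(-558 - P) + B(54) = (-558 - 1*56675/19488) + 54**2 = (-558 - 56675/19488) + 2916 = -10930979/19488 + 2916 = 45896029/19488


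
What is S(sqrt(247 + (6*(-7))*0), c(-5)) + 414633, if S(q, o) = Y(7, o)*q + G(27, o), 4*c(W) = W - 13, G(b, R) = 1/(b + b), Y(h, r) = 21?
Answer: 22390183/54 + 21*sqrt(247) ≈ 4.1496e+5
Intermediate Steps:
G(b, R) = 1/(2*b)
c(W) = -13/4 + W/4 (c(W) = (W - 13)/4 = (-13 + W)/4 = -13/4 + W/4)
S(q, o) = 1/54 + 21*q (S(q, o) = 21*q + (1/2)/27 = 21*q + (1/2)*(1/27) = 21*q + 1/54 = 1/54 + 21*q)
S(sqrt(247 + (6*(-7))*0), c(-5)) + 414633 = (1/54 + 21*sqrt(247 + (6*(-7))*0)) + 414633 = (1/54 + 21*sqrt(247 - 42*0)) + 414633 = (1/54 + 21*sqrt(247 + 0)) + 414633 = (1/54 + 21*sqrt(247)) + 414633 = 22390183/54 + 21*sqrt(247)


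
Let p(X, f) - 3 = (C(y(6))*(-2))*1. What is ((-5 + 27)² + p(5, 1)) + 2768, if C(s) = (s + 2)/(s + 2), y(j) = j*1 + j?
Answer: 3253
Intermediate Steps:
y(j) = 2*j (y(j) = j + j = 2*j)
C(s) = 1 (C(s) = (2 + s)/(2 + s) = 1)
p(X, f) = 1 (p(X, f) = 3 + (1*(-2))*1 = 3 - 2*1 = 3 - 2 = 1)
((-5 + 27)² + p(5, 1)) + 2768 = ((-5 + 27)² + 1) + 2768 = (22² + 1) + 2768 = (484 + 1) + 2768 = 485 + 2768 = 3253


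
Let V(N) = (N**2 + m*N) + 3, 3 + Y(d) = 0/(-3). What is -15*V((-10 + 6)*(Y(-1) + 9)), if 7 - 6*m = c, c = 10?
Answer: -8865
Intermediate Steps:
Y(d) = -3 (Y(d) = -3 + 0/(-3) = -3 + 0*(-1/3) = -3 + 0 = -3)
m = -1/2 (m = 7/6 - 1/6*10 = 7/6 - 5/3 = -1/2 ≈ -0.50000)
V(N) = 3 + N**2 - N/2 (V(N) = (N**2 - N/2) + 3 = 3 + N**2 - N/2)
-15*V((-10 + 6)*(Y(-1) + 9)) = -15*(3 + ((-10 + 6)*(-3 + 9))**2 - (-10 + 6)*(-3 + 9)/2) = -15*(3 + (-4*6)**2 - (-2)*6) = -15*(3 + (-24)**2 - 1/2*(-24)) = -15*(3 + 576 + 12) = -15*591 = -8865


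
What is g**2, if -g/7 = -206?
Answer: 2079364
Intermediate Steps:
g = 1442 (g = -7*(-206) = 1442)
g**2 = 1442**2 = 2079364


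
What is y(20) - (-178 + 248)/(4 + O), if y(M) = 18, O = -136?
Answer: 1223/66 ≈ 18.530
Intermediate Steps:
y(20) - (-178 + 248)/(4 + O) = 18 - (-178 + 248)/(4 - 136) = 18 - 70/(-132) = 18 - 70*(-1)/132 = 18 - 1*(-35/66) = 18 + 35/66 = 1223/66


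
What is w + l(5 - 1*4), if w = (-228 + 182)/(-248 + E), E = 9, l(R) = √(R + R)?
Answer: 46/239 + √2 ≈ 1.6067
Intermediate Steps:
l(R) = √2*√R (l(R) = √(2*R) = √2*√R)
w = 46/239 (w = (-228 + 182)/(-248 + 9) = -46/(-239) = -46*(-1/239) = 46/239 ≈ 0.19247)
w + l(5 - 1*4) = 46/239 + √2*√(5 - 1*4) = 46/239 + √2*√(5 - 4) = 46/239 + √2*√1 = 46/239 + √2*1 = 46/239 + √2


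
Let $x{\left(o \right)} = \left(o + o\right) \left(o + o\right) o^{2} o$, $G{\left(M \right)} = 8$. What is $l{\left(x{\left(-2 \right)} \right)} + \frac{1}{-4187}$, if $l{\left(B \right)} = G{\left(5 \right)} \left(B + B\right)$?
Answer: $- \frac{8574977}{4187} \approx -2048.0$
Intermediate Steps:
$x{\left(o \right)} = 4 o^{5}$ ($x{\left(o \right)} = 2 o 2 o o^{2} o = 4 o^{2} o^{2} o = 4 o^{4} o = 4 o^{5}$)
$l{\left(B \right)} = 16 B$ ($l{\left(B \right)} = 8 \left(B + B\right) = 8 \cdot 2 B = 16 B$)
$l{\left(x{\left(-2 \right)} \right)} + \frac{1}{-4187} = 16 \cdot 4 \left(-2\right)^{5} + \frac{1}{-4187} = 16 \cdot 4 \left(-32\right) - \frac{1}{4187} = 16 \left(-128\right) - \frac{1}{4187} = -2048 - \frac{1}{4187} = - \frac{8574977}{4187}$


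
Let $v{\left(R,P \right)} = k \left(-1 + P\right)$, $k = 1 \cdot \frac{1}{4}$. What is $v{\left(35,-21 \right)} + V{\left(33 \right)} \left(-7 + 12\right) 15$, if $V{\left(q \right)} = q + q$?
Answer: $\frac{9889}{2} \approx 4944.5$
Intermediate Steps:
$k = \frac{1}{4}$ ($k = 1 \cdot \frac{1}{4} = \frac{1}{4} \approx 0.25$)
$V{\left(q \right)} = 2 q$
$v{\left(R,P \right)} = - \frac{1}{4} + \frac{P}{4}$ ($v{\left(R,P \right)} = \frac{-1 + P}{4} = - \frac{1}{4} + \frac{P}{4}$)
$v{\left(35,-21 \right)} + V{\left(33 \right)} \left(-7 + 12\right) 15 = \left(- \frac{1}{4} + \frac{1}{4} \left(-21\right)\right) + 2 \cdot 33 \left(-7 + 12\right) 15 = \left(- \frac{1}{4} - \frac{21}{4}\right) + 66 \cdot 5 \cdot 15 = - \frac{11}{2} + 66 \cdot 75 = - \frac{11}{2} + 4950 = \frac{9889}{2}$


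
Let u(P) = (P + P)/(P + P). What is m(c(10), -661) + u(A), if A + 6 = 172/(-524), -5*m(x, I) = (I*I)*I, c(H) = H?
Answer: 288804786/5 ≈ 5.7761e+7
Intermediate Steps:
m(x, I) = -I³/5 (m(x, I) = -I*I*I/5 = -I²*I/5 = -I³/5)
A = -829/131 (A = -6 + 172/(-524) = -6 + 172*(-1/524) = -6 - 43/131 = -829/131 ≈ -6.3282)
u(P) = 1 (u(P) = (2*P)/((2*P)) = (2*P)*(1/(2*P)) = 1)
m(c(10), -661) + u(A) = -⅕*(-661)³ + 1 = -⅕*(-288804781) + 1 = 288804781/5 + 1 = 288804786/5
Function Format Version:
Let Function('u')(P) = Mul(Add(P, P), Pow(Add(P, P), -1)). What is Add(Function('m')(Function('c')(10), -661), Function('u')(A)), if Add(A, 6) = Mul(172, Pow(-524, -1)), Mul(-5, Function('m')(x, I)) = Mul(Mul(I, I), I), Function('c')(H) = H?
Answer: Rational(288804786, 5) ≈ 5.7761e+7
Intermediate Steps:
Function('m')(x, I) = Mul(Rational(-1, 5), Pow(I, 3)) (Function('m')(x, I) = Mul(Rational(-1, 5), Mul(Mul(I, I), I)) = Mul(Rational(-1, 5), Mul(Pow(I, 2), I)) = Mul(Rational(-1, 5), Pow(I, 3)))
A = Rational(-829, 131) (A = Add(-6, Mul(172, Pow(-524, -1))) = Add(-6, Mul(172, Rational(-1, 524))) = Add(-6, Rational(-43, 131)) = Rational(-829, 131) ≈ -6.3282)
Function('u')(P) = 1 (Function('u')(P) = Mul(Mul(2, P), Pow(Mul(2, P), -1)) = Mul(Mul(2, P), Mul(Rational(1, 2), Pow(P, -1))) = 1)
Add(Function('m')(Function('c')(10), -661), Function('u')(A)) = Add(Mul(Rational(-1, 5), Pow(-661, 3)), 1) = Add(Mul(Rational(-1, 5), -288804781), 1) = Add(Rational(288804781, 5), 1) = Rational(288804786, 5)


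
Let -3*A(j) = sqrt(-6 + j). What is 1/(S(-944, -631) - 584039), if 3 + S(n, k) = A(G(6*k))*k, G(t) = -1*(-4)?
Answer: -2628189/1534973158099 - 1893*I*sqrt(2)/3069946316198 ≈ -1.7122e-6 - 8.7204e-10*I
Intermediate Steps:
G(t) = 4
A(j) = -sqrt(-6 + j)/3
S(n, k) = -3 - I*k*sqrt(2)/3 (S(n, k) = -3 + (-sqrt(-6 + 4)/3)*k = -3 + (-I*sqrt(2)/3)*k = -3 - I*k*sqrt(2)/3)
1/(S(-944, -631) - 584039) = 1/((-3 - 1/3*I*(-631)*sqrt(2)) - 584039) = 1/((-3 + 631*I*sqrt(2)/3) - 584039) = 1/(-584042 + 631*I*sqrt(2)/3)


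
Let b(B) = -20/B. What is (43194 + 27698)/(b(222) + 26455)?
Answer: 7869012/2936495 ≈ 2.6797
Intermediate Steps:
(43194 + 27698)/(b(222) + 26455) = (43194 + 27698)/(-20/222 + 26455) = 70892/(-20*1/222 + 26455) = 70892/(-10/111 + 26455) = 70892/(2936495/111) = 70892*(111/2936495) = 7869012/2936495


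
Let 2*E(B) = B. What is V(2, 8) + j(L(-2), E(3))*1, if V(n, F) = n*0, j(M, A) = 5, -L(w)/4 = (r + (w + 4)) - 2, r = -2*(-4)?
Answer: 5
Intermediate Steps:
E(B) = B/2
r = 8
L(w) = -40 - 4*w (L(w) = -4*((8 + (w + 4)) - 2) = -4*((8 + (4 + w)) - 2) = -4*((12 + w) - 2) = -4*(10 + w) = -40 - 4*w)
V(n, F) = 0
V(2, 8) + j(L(-2), E(3))*1 = 0 + 5*1 = 0 + 5 = 5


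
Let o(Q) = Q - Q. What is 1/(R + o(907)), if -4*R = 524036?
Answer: -1/131009 ≈ -7.6331e-6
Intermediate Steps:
o(Q) = 0
R = -131009 (R = -¼*524036 = -131009)
1/(R + o(907)) = 1/(-131009 + 0) = 1/(-131009) = -1/131009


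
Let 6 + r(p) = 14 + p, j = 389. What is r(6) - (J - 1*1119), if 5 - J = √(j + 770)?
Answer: 1128 + √1159 ≈ 1162.0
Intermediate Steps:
J = 5 - √1159 (J = 5 - √(389 + 770) = 5 - √1159 ≈ -29.044)
r(p) = 8 + p (r(p) = -6 + (14 + p) = 8 + p)
r(6) - (J - 1*1119) = (8 + 6) - ((5 - √1159) - 1*1119) = 14 - ((5 - √1159) - 1119) = 14 - (-1114 - √1159) = 14 + (1114 + √1159) = 1128 + √1159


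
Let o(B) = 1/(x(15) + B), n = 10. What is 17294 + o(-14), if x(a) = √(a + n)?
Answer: 155645/9 ≈ 17294.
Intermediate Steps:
x(a) = √(10 + a) (x(a) = √(a + 10) = √(10 + a))
o(B) = 1/(5 + B) (o(B) = 1/(√(10 + 15) + B) = 1/(√25 + B) = 1/(5 + B))
17294 + o(-14) = 17294 + 1/(5 - 14) = 17294 + 1/(-9) = 17294 - ⅑ = 155645/9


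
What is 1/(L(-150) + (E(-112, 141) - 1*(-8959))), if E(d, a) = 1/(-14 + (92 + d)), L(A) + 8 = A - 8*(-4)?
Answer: 34/300321 ≈ 0.00011321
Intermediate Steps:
L(A) = 24 + A (L(A) = -8 + (A - 8*(-4)) = -8 + (A + 32) = -8 + (32 + A) = 24 + A)
E(d, a) = 1/(78 + d)
1/(L(-150) + (E(-112, 141) - 1*(-8959))) = 1/((24 - 150) + (1/(78 - 112) - 1*(-8959))) = 1/(-126 + (1/(-34) + 8959)) = 1/(-126 + (-1/34 + 8959)) = 1/(-126 + 304605/34) = 1/(300321/34) = 34/300321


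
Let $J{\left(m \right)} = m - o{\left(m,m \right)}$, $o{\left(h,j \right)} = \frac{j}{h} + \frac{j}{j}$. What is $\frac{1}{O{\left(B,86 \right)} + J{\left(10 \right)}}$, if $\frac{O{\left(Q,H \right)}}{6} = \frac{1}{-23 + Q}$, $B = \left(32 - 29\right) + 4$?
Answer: $\frac{8}{61} \approx 0.13115$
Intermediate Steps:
$B = 7$ ($B = 3 + 4 = 7$)
$o{\left(h,j \right)} = 1 + \frac{j}{h}$ ($o{\left(h,j \right)} = \frac{j}{h} + 1 = 1 + \frac{j}{h}$)
$O{\left(Q,H \right)} = \frac{6}{-23 + Q}$
$J{\left(m \right)} = -2 + m$ ($J{\left(m \right)} = m - \frac{m + m}{m} = m - \frac{2 m}{m} = m - 2 = -2 + m$)
$\frac{1}{O{\left(B,86 \right)} + J{\left(10 \right)}} = \frac{1}{\frac{6}{-23 + 7} + \left(-2 + 10\right)} = \frac{1}{\frac{6}{-16} + 8} = \frac{1}{6 \left(- \frac{1}{16}\right) + 8} = \frac{1}{- \frac{3}{8} + 8} = \frac{1}{\frac{61}{8}} = \frac{8}{61}$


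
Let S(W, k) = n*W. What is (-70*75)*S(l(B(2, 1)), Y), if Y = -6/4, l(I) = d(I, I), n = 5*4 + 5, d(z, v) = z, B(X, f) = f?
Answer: -131250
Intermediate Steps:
n = 25 (n = 20 + 5 = 25)
l(I) = I
Y = -3/2 (Y = -6*¼ = -3/2 ≈ -1.5000)
S(W, k) = 25*W
(-70*75)*S(l(B(2, 1)), Y) = (-70*75)*(25*1) = -5250*25 = -131250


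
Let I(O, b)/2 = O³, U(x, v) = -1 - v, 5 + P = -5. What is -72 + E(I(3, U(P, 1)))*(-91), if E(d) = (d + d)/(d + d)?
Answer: -163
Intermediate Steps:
P = -10 (P = -5 - 5 = -10)
I(O, b) = 2*O³
E(d) = 1 (E(d) = (2*d)/((2*d)) = (2*d)*(1/(2*d)) = 1)
-72 + E(I(3, U(P, 1)))*(-91) = -72 + 1*(-91) = -72 - 91 = -163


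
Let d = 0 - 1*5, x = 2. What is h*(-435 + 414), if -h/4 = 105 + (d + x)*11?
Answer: 6048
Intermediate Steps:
d = -5 (d = 0 - 5 = -5)
h = -288 (h = -4*(105 + (-5 + 2)*11) = -4*(105 - 3*11) = -4*(105 - 33) = -4*72 = -288)
h*(-435 + 414) = -288*(-435 + 414) = -288*(-21) = 6048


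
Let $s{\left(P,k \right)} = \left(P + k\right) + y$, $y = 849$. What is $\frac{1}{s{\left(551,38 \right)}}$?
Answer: $\frac{1}{1438} \approx 0.00069541$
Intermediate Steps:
$s{\left(P,k \right)} = 849 + P + k$ ($s{\left(P,k \right)} = \left(P + k\right) + 849 = 849 + P + k$)
$\frac{1}{s{\left(551,38 \right)}} = \frac{1}{849 + 551 + 38} = \frac{1}{1438}$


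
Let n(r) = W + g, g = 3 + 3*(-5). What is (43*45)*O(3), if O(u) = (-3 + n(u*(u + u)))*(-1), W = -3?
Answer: 34830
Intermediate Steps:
g = -12 (g = 3 - 15 = -12)
n(r) = -15 (n(r) = -3 - 12 = -15)
O(u) = 18 (O(u) = (-3 - 15)*(-1) = -18*(-1) = 18)
(43*45)*O(3) = (43*45)*18 = 1935*18 = 34830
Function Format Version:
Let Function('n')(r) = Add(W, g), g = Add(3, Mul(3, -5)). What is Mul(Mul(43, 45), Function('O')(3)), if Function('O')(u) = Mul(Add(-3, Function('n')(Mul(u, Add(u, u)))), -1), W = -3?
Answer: 34830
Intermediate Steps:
g = -12 (g = Add(3, -15) = -12)
Function('n')(r) = -15 (Function('n')(r) = Add(-3, -12) = -15)
Function('O')(u) = 18 (Function('O')(u) = Mul(Add(-3, -15), -1) = Mul(-18, -1) = 18)
Mul(Mul(43, 45), Function('O')(3)) = Mul(Mul(43, 45), 18) = Mul(1935, 18) = 34830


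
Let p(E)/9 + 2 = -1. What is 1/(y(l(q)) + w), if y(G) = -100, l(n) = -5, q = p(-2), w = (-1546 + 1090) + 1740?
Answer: 1/1184 ≈ 0.00084459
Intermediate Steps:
w = 1284 (w = -456 + 1740 = 1284)
p(E) = -27 (p(E) = -18 + 9*(-1) = -18 - 9 = -27)
q = -27
1/(y(l(q)) + w) = 1/(-100 + 1284) = 1/1184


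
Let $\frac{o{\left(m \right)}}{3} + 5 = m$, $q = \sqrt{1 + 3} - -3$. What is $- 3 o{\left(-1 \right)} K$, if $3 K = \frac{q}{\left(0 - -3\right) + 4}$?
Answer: $\frac{90}{7} \approx 12.857$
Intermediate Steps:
$q = 5$ ($q = \sqrt{4} + 3 = 2 + 3 = 5$)
$o{\left(m \right)} = -15 + 3 m$
$K = \frac{5}{21}$ ($K = \frac{5 \frac{1}{\left(0 - -3\right) + 4}}{3} = \frac{5 \frac{1}{\left(0 + 3\right) + 4}}{3} = \frac{5 \frac{1}{3 + 4}}{3} = \frac{5 \cdot \frac{1}{7}}{3} = \frac{1}{3} \cdot \frac{5}{7} = \frac{5}{21} \approx 0.2381$)
$- 3 o{\left(-1 \right)} K = - 3 \left(-15 + 3 \left(-1\right)\right) \frac{5}{21} = - 3 \left(-15 - 3\right) \frac{5}{21} = \left(-3\right) \left(-18\right) \frac{5}{21} = 54 \cdot \frac{5}{21} = \frac{90}{7}$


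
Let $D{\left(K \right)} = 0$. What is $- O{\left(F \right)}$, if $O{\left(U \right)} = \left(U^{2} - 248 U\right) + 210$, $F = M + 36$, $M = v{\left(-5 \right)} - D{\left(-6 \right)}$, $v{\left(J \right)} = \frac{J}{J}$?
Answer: $7597$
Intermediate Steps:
$v{\left(J \right)} = 1$
$M = 1$ ($M = 1 - 0 = 1 + 0 = 1$)
$F = 37$ ($F = 1 + 36 = 37$)
$O{\left(U \right)} = 210 + U^{2} - 248 U$
$- O{\left(F \right)} = - (210 + 37^{2} - 9176) = - (210 + 1369 - 9176) = \left(-1\right) \left(-7597\right) = 7597$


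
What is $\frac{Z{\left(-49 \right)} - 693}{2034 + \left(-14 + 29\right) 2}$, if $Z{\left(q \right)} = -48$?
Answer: $- \frac{247}{688} \approx -0.35901$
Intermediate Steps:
$\frac{Z{\left(-49 \right)} - 693}{2034 + \left(-14 + 29\right) 2} = \frac{-48 - 693}{2034 + \left(-14 + 29\right) 2} = - \frac{741}{2034 + 15 \cdot 2} = - \frac{741}{2034 + 30} = - \frac{741}{2064} = \left(-741\right) \frac{1}{2064} = - \frac{247}{688}$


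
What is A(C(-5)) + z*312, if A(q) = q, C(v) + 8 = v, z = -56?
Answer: -17485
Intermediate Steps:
C(v) = -8 + v
A(C(-5)) + z*312 = (-8 - 5) - 56*312 = -13 - 17472 = -17485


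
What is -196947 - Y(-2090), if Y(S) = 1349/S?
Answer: -21664099/110 ≈ -1.9695e+5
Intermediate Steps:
-196947 - Y(-2090) = -196947 - 1349/(-2090) = -196947 - 1349*(-1)/2090 = -196947 - 1*(-71/110) = -196947 + 71/110 = -21664099/110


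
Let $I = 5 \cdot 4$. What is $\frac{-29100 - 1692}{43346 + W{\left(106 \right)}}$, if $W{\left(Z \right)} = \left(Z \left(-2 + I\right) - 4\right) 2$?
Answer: $- \frac{5132}{7859} \approx -0.65301$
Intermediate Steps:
$I = 20$
$W{\left(Z \right)} = -8 + 36 Z$ ($W{\left(Z \right)} = \left(Z \left(-2 + 20\right) - 4\right) 2 = \left(Z 18 - 4\right) 2 = \left(18 Z - 4\right) 2 = \left(-4 + 18 Z\right) 2 = -8 + 36 Z$)
$\frac{-29100 - 1692}{43346 + W{\left(106 \right)}} = \frac{-29100 - 1692}{43346 + \left(-8 + 36 \cdot 106\right)} = \frac{-29100 + \left(-15370 + 13678\right)}{43346 + \left(-8 + 3816\right)} = \frac{-29100 - 1692}{43346 + 3808} = - \frac{30792}{47154} = \left(-30792\right) \frac{1}{47154} = - \frac{5132}{7859}$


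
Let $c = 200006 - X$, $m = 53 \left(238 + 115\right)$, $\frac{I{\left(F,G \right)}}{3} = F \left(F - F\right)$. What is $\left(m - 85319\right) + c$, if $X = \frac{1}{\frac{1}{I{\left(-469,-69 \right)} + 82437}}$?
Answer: $50959$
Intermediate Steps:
$I{\left(F,G \right)} = 0$ ($I{\left(F,G \right)} = 3 F \left(F - F\right) = 3 F 0 = 3 \cdot 0 = 0$)
$m = 18709$ ($m = 53 \cdot 353 = 18709$)
$X = 82437$ ($X = \frac{1}{\frac{1}{0 + 82437}} = \frac{1}{\frac{1}{82437}} = 82437$)
$c = 117569$ ($c = 200006 - 82437 = 117569$)
$\left(m - 85319\right) + c = \left(18709 - 85319\right) + 117569 = -66610 + 117569 = 50959$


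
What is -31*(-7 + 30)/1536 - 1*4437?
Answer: -6815945/1536 ≈ -4437.5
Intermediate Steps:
-31*(-7 + 30)/1536 - 1*4437 = -31*23*(1/1536) - 4437 = -713*1/1536 - 4437 = -713/1536 - 4437 = -6815945/1536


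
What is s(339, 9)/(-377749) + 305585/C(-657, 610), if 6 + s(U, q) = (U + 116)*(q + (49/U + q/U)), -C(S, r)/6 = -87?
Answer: 13043844597031/22281902514 ≈ 585.40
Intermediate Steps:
C(S, r) = 522 (C(S, r) = -6*(-87) = 522)
s(U, q) = -6 + (116 + U)*(q + 49/U + q/U) (s(U, q) = -6 + (U + 116)*(q + (49/U + q/U)) = -6 + (116 + U)*(q + 49/U + q/U))
s(339, 9)/(-377749) + 305585/C(-657, 610) = ((5684 + 116*9 + 339*(43 + 117*9 + 339*9))/339)/(-377749) + 305585/522 = ((5684 + 1044 + 339*(43 + 1053 + 3051))/339)*(-1/377749) + 305585*(1/522) = ((5684 + 1044 + 339*4147)/339)*(-1/377749) + 305585/522 = ((5684 + 1044 + 1405833)/339)*(-1/377749) + 305585/522 = ((1/339)*1412561)*(-1/377749) + 305585/522 = (1412561/339)*(-1/377749) + 305585/522 = -1412561/128056911 + 305585/522 = 13043844597031/22281902514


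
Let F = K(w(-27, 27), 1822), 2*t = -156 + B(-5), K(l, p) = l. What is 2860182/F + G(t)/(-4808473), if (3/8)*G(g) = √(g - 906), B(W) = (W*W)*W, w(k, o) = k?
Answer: -317798/3 - 4*I*√4186/14425419 ≈ -1.0593e+5 - 1.794e-5*I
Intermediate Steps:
B(W) = W³ (B(W) = W²*W = W³)
t = -281/2 (t = (-156 + (-5)³)/2 = (-156 - 125)/2 = (½)*(-281) = -281/2 ≈ -140.50)
F = -27
G(g) = 8*√(-906 + g)/3 (G(g) = 8*√(g - 906)/3 = 8*√(-906 + g)/3)
2860182/F + G(t)/(-4808473) = 2860182/(-27) + (8*√(-906 - 281/2)/3)/(-4808473) = 2860182*(-1/27) + (8*√(-2093/2)/3)*(-1/4808473) = -317798/3 + (8*(I*√4186/2)/3)*(-1/4808473) = -317798/3 + (4*I*√4186/3)*(-1/4808473) = -317798/3 - 4*I*√4186/14425419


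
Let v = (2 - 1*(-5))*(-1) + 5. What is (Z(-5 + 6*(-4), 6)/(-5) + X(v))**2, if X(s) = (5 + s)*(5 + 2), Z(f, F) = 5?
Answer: 400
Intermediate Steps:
v = -2 (v = (2 + 5)*(-1) + 5 = 7*(-1) + 5 = -7 + 5 = -2)
X(s) = 35 + 7*s (X(s) = (5 + s)*7 = 35 + 7*s)
(Z(-5 + 6*(-4), 6)/(-5) + X(v))**2 = (5/(-5) + (35 + 7*(-2)))**2 = (5*(-1/5) + (35 - 14))**2 = (-1 + 21)**2 = 20**2 = 400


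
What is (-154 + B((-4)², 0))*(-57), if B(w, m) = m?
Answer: 8778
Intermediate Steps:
(-154 + B((-4)², 0))*(-57) = (-154 + 0)*(-57) = -154*(-57) = 8778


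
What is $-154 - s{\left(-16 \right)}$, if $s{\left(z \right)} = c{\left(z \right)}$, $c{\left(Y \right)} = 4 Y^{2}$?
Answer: $-1178$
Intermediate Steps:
$s{\left(z \right)} = 4 z^{2}$
$-154 - s{\left(-16 \right)} = -154 - 4 \left(-16\right)^{2} = -154 - 4 \cdot 256 = -154 - 1024 = -1178$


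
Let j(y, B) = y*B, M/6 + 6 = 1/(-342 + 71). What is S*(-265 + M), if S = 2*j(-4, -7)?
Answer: -4568312/271 ≈ -16857.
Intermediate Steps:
M = -9762/271 (M = -36 + 6/(-342 + 71) = -36 + 6/(-271) = -36 + 6*(-1/271) = -36 - 6/271 = -9762/271 ≈ -36.022)
j(y, B) = B*y
S = 56 (S = 2*(-7*(-4)) = 2*28 = 56)
S*(-265 + M) = 56*(-265 - 9762/271) = 56*(-81577/271) = -4568312/271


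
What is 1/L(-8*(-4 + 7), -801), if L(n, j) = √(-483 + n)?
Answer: -I*√3/39 ≈ -0.044412*I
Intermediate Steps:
1/L(-8*(-4 + 7), -801) = 1/(√(-483 - 8*(-4 + 7))) = 1/(√(-483 - 8*3)) = 1/(√(-483 - 24)) = 1/(√(-507)) = 1/(13*I*√3) = -I*√3/39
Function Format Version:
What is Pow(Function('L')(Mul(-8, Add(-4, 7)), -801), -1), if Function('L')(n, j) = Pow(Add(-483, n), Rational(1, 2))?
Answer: Mul(Rational(-1, 39), I, Pow(3, Rational(1, 2))) ≈ Mul(-0.044412, I)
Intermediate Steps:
Pow(Function('L')(Mul(-8, Add(-4, 7)), -801), -1) = Pow(Pow(Add(-483, Mul(-8, Add(-4, 7))), Rational(1, 2)), -1) = Pow(Pow(Add(-483, Mul(-8, 3)), Rational(1, 2)), -1) = Pow(Pow(Add(-483, -24), Rational(1, 2)), -1) = Pow(Pow(-507, Rational(1, 2)), -1) = Pow(Mul(13, I, Pow(3, Rational(1, 2))), -1) = Mul(Rational(-1, 39), I, Pow(3, Rational(1, 2)))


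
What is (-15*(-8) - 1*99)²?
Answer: 441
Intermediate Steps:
(-15*(-8) - 1*99)² = (120 - 99)² = 21² = 441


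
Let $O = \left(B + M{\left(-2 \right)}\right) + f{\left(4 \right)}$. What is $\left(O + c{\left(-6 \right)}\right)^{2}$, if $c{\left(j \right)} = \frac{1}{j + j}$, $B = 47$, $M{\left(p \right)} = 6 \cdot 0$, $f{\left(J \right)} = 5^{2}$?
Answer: $\frac{744769}{144} \approx 5172.0$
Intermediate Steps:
$f{\left(J \right)} = 25$
$M{\left(p \right)} = 0$
$O = 72$ ($O = \left(47 + 0\right) + 25 = 47 + 25 = 72$)
$c{\left(j \right)} = \frac{1}{2 j}$
$\left(O + c{\left(-6 \right)}\right)^{2} = \left(72 + \frac{1}{2 \left(-6\right)}\right)^{2} = \left(72 + \frac{1}{2} \left(- \frac{1}{6}\right)\right)^{2} = \left(72 - \frac{1}{12}\right)^{2} = \left(\frac{863}{12}\right)^{2} = \frac{744769}{144}$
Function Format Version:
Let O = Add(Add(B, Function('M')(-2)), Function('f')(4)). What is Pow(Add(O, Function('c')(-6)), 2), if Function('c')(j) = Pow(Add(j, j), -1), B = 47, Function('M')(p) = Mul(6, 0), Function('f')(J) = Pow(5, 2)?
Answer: Rational(744769, 144) ≈ 5172.0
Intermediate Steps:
Function('f')(J) = 25
Function('M')(p) = 0
O = 72 (O = Add(Add(47, 0), 25) = Add(47, 25) = 72)
Function('c')(j) = Mul(Rational(1, 2), Pow(j, -1)) (Function('c')(j) = Pow(Mul(2, j), -1) = Mul(Rational(1, 2), Pow(j, -1)))
Pow(Add(O, Function('c')(-6)), 2) = Pow(Add(72, Mul(Rational(1, 2), Pow(-6, -1))), 2) = Pow(Add(72, Mul(Rational(1, 2), Rational(-1, 6))), 2) = Pow(Add(72, Rational(-1, 12)), 2) = Pow(Rational(863, 12), 2) = Rational(744769, 144)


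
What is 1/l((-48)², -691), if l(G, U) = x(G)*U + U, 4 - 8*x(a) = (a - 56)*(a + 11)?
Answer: 2/899009657 ≈ 2.2247e-9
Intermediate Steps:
x(a) = ½ - (-56 + a)*(11 + a)/8 (x(a) = ½ - (a - 56)*(a + 11)/8 = ½ - (-56 + a)*(11 + a)/8)
l(G, U) = U + U*(155/2 - G²/8 + 45*G/8) (l(G, U) = (155/2 - G²/8 + 45*G/8)*U + U = U*(155/2 - G²/8 + 45*G/8) + U = U + U*(155/2 - G²/8 + 45*G/8))
1/l((-48)², -691) = 1/((⅛)*(-691)*(628 - ((-48)²)² + 45*(-48)²)) = 1/((⅛)*(-691)*(628 - 1*2304² + 45*2304)) = 1/((⅛)*(-691)*(628 - 1*5308416 + 103680)) = 1/((⅛)*(-691)*(628 - 5308416 + 103680)) = 1/((⅛)*(-691)*(-5204108)) = 1/(899009657/2) = 2/899009657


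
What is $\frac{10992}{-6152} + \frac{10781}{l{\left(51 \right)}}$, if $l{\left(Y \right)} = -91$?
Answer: $- \frac{8415623}{69979} \approx -120.26$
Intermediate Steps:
$\frac{10992}{-6152} + \frac{10781}{l{\left(51 \right)}} = \frac{10992}{-6152} + \frac{10781}{-91} = 10992 \left(- \frac{1}{6152}\right) + 10781 \left(- \frac{1}{91}\right) = - \frac{1374}{769} - \frac{10781}{91} = - \frac{8415623}{69979}$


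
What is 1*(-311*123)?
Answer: -38253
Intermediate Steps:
1*(-311*123) = 1*(-38253) = -38253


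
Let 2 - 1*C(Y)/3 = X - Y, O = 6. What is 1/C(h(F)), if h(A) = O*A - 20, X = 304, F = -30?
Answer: -1/1506 ≈ -0.00066401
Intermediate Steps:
h(A) = -20 + 6*A (h(A) = 6*A - 20 = -20 + 6*A)
C(Y) = -906 + 3*Y (C(Y) = 6 - 3*(304 - Y) = 6 + (-912 + 3*Y) = -906 + 3*Y)
1/C(h(F)) = 1/(-906 + 3*(-20 + 6*(-30))) = 1/(-906 + 3*(-20 - 180)) = 1/(-906 + 3*(-200)) = 1/(-906 - 600) = 1/(-1506) = -1/1506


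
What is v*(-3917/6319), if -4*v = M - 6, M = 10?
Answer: 3917/6319 ≈ 0.61988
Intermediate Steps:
v = -1 (v = -(10 - 6)/4 = -¼*4 = -1)
v*(-3917/6319) = -(-3917)/6319 = -1*(-3917/6319) = 3917/6319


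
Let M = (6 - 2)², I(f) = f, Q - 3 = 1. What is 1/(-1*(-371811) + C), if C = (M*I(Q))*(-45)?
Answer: 1/368931 ≈ 2.7105e-6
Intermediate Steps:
Q = 4 (Q = 3 + 1 = 4)
M = 16 (M = 4² = 16)
C = -2880 (C = (16*4)*(-45) = 64*(-45) = -2880)
1/(-1*(-371811) + C) = 1/(-1*(-371811) - 2880) = 1/(371811 - 2880) = 1/368931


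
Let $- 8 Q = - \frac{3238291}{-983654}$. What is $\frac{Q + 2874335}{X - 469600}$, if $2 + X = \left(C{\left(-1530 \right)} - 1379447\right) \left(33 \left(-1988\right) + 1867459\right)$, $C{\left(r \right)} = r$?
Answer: $- \frac{3231257960347}{2797310503354808912} \approx -1.1551 \cdot 10^{-6}$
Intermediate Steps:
$Q = - \frac{462613}{1124176}$ ($Q = - \frac{\left(-3238291\right) \frac{1}{-983654}}{8} = - \frac{\left(-3238291\right) \left(- \frac{1}{983654}\right)}{8} = \left(- \frac{1}{8}\right) \frac{462613}{140522} = - \frac{462613}{1124176} \approx -0.41151$)
$X = -2488320312337$ ($X = -2 + \left(-1530 - 1379447\right) \left(33 \left(-1988\right) + 1867459\right) = -2 - 1380977 \left(-65604 + 1867459\right) = -2 - 2488320312335 = -2488320312337$)
$\frac{Q + 2874335}{X - 469600} = \frac{- \frac{462613}{1124176} + 2874335}{-2488320312337 - 469600} = \frac{3231257960347}{1124176 \left(-2488320781937\right)} = \frac{3231257960347}{1124176} \left(- \frac{1}{2488320781937}\right) = - \frac{3231257960347}{2797310503354808912}$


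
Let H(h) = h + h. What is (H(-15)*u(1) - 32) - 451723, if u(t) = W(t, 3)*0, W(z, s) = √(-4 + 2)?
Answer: -451755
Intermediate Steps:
W(z, s) = I*√2 (W(z, s) = √(-2) = I*√2)
u(t) = 0 (u(t) = (I*√2)*0 = 0)
H(h) = 2*h
(H(-15)*u(1) - 32) - 451723 = ((2*(-15))*0 - 32) - 451723 = (-30*0 - 32) - 451723 = (0 - 32) - 451723 = -32 - 451723 = -451755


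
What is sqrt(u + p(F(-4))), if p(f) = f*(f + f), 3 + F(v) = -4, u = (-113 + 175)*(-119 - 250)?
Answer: 2*I*sqrt(5695) ≈ 150.93*I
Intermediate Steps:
u = -22878 (u = 62*(-369) = -22878)
F(v) = -7 (F(v) = -3 - 4 = -7)
p(f) = 2*f**2 (p(f) = f*(2*f) = 2*f**2)
sqrt(u + p(F(-4))) = sqrt(-22878 + 2*(-7)**2) = sqrt(-22878 + 2*49) = sqrt(-22878 + 98) = sqrt(-22780) = 2*I*sqrt(5695)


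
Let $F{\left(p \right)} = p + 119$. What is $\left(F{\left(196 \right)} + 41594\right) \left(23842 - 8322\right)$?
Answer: $650427680$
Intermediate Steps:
$F{\left(p \right)} = 119 + p$
$\left(F{\left(196 \right)} + 41594\right) \left(23842 - 8322\right) = \left(\left(119 + 196\right) + 41594\right) \left(23842 - 8322\right) = \left(315 + 41594\right) 15520 = 41909 \cdot 15520 = 650427680$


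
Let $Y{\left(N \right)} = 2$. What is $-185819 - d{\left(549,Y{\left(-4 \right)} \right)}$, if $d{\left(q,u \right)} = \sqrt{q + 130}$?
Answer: $-185819 - \sqrt{679} \approx -1.8585 \cdot 10^{5}$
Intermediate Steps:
$d{\left(q,u \right)} = \sqrt{130 + q}$
$-185819 - d{\left(549,Y{\left(-4 \right)} \right)} = -185819 - \sqrt{130 + 549} = -185819 - \sqrt{679}$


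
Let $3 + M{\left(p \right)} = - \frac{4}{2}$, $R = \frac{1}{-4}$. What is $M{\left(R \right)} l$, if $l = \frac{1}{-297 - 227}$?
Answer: $\frac{5}{524} \approx 0.009542$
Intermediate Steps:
$R = - \frac{1}{4} \approx -0.25$
$M{\left(p \right)} = -5$ ($M{\left(p \right)} = -3 - \frac{4}{2} = -3 - 2 = -5$)
$l = - \frac{1}{524}$ ($l = \frac{1}{-524} = - \frac{1}{524} \approx -0.0019084$)
$M{\left(R \right)} l = \left(-5\right) \left(- \frac{1}{524}\right) = \frac{5}{524}$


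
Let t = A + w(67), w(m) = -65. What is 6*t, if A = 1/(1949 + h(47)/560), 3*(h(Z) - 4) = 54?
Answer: -212833410/545731 ≈ -390.00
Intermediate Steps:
h(Z) = 22 (h(Z) = 4 + (⅓)*54 = 4 + 18 = 22)
A = 280/545731 (A = 1/(1949 + 22/560) = 1/(1949 + 22*(1/560)) = 1/(1949 + 11/280) = 1/(545731/280) = 280/545731 ≈ 0.00051307)
t = -35472235/545731 (t = 280/545731 - 65 = -35472235/545731 ≈ -65.000)
6*t = 6*(-35472235/545731) = -212833410/545731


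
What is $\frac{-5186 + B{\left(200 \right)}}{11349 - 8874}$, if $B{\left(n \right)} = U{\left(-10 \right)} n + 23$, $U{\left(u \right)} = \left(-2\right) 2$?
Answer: $- \frac{5963}{2475} \approx -2.4093$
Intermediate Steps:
$U{\left(u \right)} = -4$
$B{\left(n \right)} = 23 - 4 n$ ($B{\left(n \right)} = - 4 n + 23 = 23 - 4 n$)
$\frac{-5186 + B{\left(200 \right)}}{11349 - 8874} = \frac{-5186 + \left(23 - 800\right)}{11349 - 8874} = \frac{-5186 + \left(23 - 800\right)}{2475} = \left(-5186 - 777\right) \frac{1}{2475} = \left(-5963\right) \frac{1}{2475} = - \frac{5963}{2475}$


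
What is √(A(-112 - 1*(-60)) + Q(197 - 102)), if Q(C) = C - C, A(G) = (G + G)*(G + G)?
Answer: 104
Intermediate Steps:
A(G) = 4*G² (A(G) = (2*G)*(2*G) = 4*G²)
Q(C) = 0
√(A(-112 - 1*(-60)) + Q(197 - 102)) = √(4*(-112 - 1*(-60))² + 0) = √(4*(-112 + 60)² + 0) = √(4*(-52)² + 0) = √(4*2704 + 0) = √(10816 + 0) = √10816 = 104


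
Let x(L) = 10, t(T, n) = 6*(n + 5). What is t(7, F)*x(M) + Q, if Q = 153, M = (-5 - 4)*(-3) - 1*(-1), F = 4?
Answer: 693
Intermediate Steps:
t(T, n) = 30 + 6*n (t(T, n) = 6*(5 + n) = 30 + 6*n)
M = 28 (M = -9*(-3) + 1 = 27 + 1 = 28)
t(7, F)*x(M) + Q = (30 + 6*4)*10 + 153 = (30 + 24)*10 + 153 = 54*10 + 153 = 540 + 153 = 693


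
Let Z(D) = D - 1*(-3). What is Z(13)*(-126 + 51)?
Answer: -1200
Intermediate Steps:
Z(D) = 3 + D (Z(D) = D + 3 = 3 + D)
Z(13)*(-126 + 51) = (3 + 13)*(-126 + 51) = 16*(-75) = -1200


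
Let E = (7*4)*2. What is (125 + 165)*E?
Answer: 16240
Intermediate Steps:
E = 56 (E = 28*2 = 56)
(125 + 165)*E = (125 + 165)*56 = 290*56 = 16240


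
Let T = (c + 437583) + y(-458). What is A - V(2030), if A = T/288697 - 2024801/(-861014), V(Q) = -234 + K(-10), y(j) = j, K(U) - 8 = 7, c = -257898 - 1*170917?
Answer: 55029011768639/248572158758 ≈ 221.38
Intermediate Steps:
c = -428815 (c = -257898 - 170917 = -428815)
K(U) = 15 (K(U) = 8 + 7 = 15)
T = 8310 (T = (-428815 + 437583) - 458 = 8768 - 458 = 8310)
V(Q) = -219 (V(Q) = -234 + 15 = -219)
A = 591709000637/248572158758 (A = 8310/288697 - 2024801/(-861014) = 8310*(1/288697) - 2024801*(-1/861014) = 8310/288697 + 2024801/861014 = 591709000637/248572158758 ≈ 2.3804)
A - V(2030) = 591709000637/248572158758 - 1*(-219) = 591709000637/248572158758 + 219 = 55029011768639/248572158758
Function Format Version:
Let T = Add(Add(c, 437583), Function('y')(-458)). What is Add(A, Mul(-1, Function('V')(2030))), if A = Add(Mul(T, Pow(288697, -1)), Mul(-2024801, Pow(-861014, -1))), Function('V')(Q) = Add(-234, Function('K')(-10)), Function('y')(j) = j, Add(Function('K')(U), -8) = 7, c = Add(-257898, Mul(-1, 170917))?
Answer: Rational(55029011768639, 248572158758) ≈ 221.38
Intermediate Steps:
c = -428815 (c = Add(-257898, -170917) = -428815)
Function('K')(U) = 15 (Function('K')(U) = Add(8, 7) = 15)
T = 8310 (T = Add(Add(-428815, 437583), -458) = Add(8768, -458) = 8310)
Function('V')(Q) = -219 (Function('V')(Q) = Add(-234, 15) = -219)
A = Rational(591709000637, 248572158758) (A = Add(Mul(8310, Pow(288697, -1)), Mul(-2024801, Pow(-861014, -1))) = Add(Mul(8310, Rational(1, 288697)), Mul(-2024801, Rational(-1, 861014))) = Add(Rational(8310, 288697), Rational(2024801, 861014)) = Rational(591709000637, 248572158758) ≈ 2.3804)
Add(A, Mul(-1, Function('V')(2030))) = Add(Rational(591709000637, 248572158758), Mul(-1, -219)) = Add(Rational(591709000637, 248572158758), 219) = Rational(55029011768639, 248572158758)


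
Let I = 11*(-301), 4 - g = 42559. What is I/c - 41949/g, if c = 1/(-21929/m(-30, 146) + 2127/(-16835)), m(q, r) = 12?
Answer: 99086050124843/16375164 ≈ 6.0510e+6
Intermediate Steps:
g = -42555 (g = 4 - 1*42559 = 4 - 42559 = -42555)
I = -3311
c = -202020/369200239 (c = 1/(-21929/12 + 2127/(-16835)) = 1/(-21929*1/12 + 2127*(-1/16835)) = 1/(-21929/12 - 2127/16835) = 1/(-369200239/202020) = -202020/369200239 ≈ -0.00054718)
I/c - 41949/g = -3311/(-202020/369200239) - 41949/(-42555) = -3311*(-369200239/202020) - 41949*(-1/42555) = 174631713047/28860 + 13983/14185 = 99086050124843/16375164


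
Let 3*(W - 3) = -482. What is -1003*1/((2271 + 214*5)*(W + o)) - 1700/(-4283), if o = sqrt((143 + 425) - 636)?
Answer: 1280285387431/3210208212523 + 18054*I*sqrt(17)/749523281 ≈ 0.39882 + 9.9314e-5*I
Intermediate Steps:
o = 2*I*sqrt(17) (o = sqrt(568 - 636) = sqrt(-68) = 2*I*sqrt(17) ≈ 8.2462*I)
W = -473/3 (W = 3 + (1/3)*(-482) = 3 - 482/3 = -473/3 ≈ -157.67)
-1003*1/((2271 + 214*5)*(W + o)) - 1700/(-4283) = -1003*1/((2271 + 214*5)*(-473/3 + 2*I*sqrt(17))) - 1700/(-4283) = -1003*1/((2271 + 1070)*(-473/3 + 2*I*sqrt(17))) - 1700*(-1/4283) = -1003*1/(3341*(-473/3 + 2*I*sqrt(17))) + 1700/4283 = -1003/(-1580293/3 + 6682*I*sqrt(17)) + 1700/4283 = 1700/4283 - 1003/(-1580293/3 + 6682*I*sqrt(17))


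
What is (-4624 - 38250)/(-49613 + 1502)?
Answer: 42874/48111 ≈ 0.89115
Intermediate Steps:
(-4624 - 38250)/(-49613 + 1502) = -42874/(-48111) = -42874*(-1/48111) = 42874/48111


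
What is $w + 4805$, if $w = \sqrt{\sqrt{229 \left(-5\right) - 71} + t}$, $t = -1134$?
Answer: $4805 + \sqrt{-1134 + 8 i \sqrt{19}} \approx 4805.5 + 33.679 i$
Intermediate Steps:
$w = \sqrt{-1134 + 8 i \sqrt{19}}$ ($w = \sqrt{\sqrt{229 \left(-5\right) - 71} - 1134} = \sqrt{\sqrt{-1145 - 71} - 1134} = \sqrt{\sqrt{-1216} - 1134} = \sqrt{8 i \sqrt{19} - 1134} = \sqrt{-1134 + 8 i \sqrt{19}} \approx 0.5177 + 33.679 i$)
$w + 4805 = \sqrt{-1134 + 8 i \sqrt{19}} + 4805 = 4805 + \sqrt{-1134 + 8 i \sqrt{19}}$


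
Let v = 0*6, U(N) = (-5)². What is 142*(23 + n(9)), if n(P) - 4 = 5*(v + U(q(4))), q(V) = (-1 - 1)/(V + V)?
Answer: 21584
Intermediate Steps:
q(V) = -1/V (q(V) = -2*1/(2*V) = -1/V)
U(N) = 25
v = 0
n(P) = 129 (n(P) = 4 + 5*(0 + 25) = 4 + 5*25 = 4 + 125 = 129)
142*(23 + n(9)) = 142*(23 + 129) = 142*152 = 21584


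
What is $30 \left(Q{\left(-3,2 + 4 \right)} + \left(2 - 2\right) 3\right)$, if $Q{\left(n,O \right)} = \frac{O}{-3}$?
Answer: $-60$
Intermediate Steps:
$Q{\left(n,O \right)} = - \frac{O}{3}$ ($Q{\left(n,O \right)} = O \left(- \frac{1}{3}\right) = - \frac{O}{3}$)
$30 \left(Q{\left(-3,2 + 4 \right)} + \left(2 - 2\right) 3\right) = 30 \left(- \frac{2 + 4}{3} + \left(2 - 2\right) 3\right) = 30 \left(\left(- \frac{1}{3}\right) 6 + 0 \cdot 3\right) = 30 \left(-2 + 0\right) = 30 \left(-2\right) = -60$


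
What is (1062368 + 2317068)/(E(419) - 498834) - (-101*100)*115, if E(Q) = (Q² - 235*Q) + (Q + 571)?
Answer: 122173855641/105187 ≈ 1.1615e+6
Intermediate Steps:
E(Q) = 571 + Q² - 234*Q (E(Q) = (Q² - 235*Q) + (571 + Q) = 571 + Q² - 234*Q)
(1062368 + 2317068)/(E(419) - 498834) - (-101*100)*115 = (1062368 + 2317068)/((571 + 419² - 234*419) - 498834) - (-101*100)*115 = 3379436/((571 + 175561 - 98046) - 498834) - (-10100)*115 = 3379436/(78086 - 498834) - 1*(-1161500) = 3379436/(-420748) + 1161500 = 3379436*(-1/420748) + 1161500 = -844859/105187 + 1161500 = 122173855641/105187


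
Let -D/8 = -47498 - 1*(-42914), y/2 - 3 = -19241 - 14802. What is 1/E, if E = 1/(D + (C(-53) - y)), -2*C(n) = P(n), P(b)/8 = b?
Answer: 104964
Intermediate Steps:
P(b) = 8*b
C(n) = -4*n
y = -68080 (y = 6 + 2*(-19241 - 14802) = 6 + 2*(-34043) = 6 - 68086 = -68080)
D = 36672 (D = -8*(-47498 - 1*(-42914)) = -8*(-47498 + 42914) = -8*(-4584) = 36672)
E = 1/104964 (E = 1/(36672 + (-4*(-53) - 1*(-68080))) = 1/(36672 + (212 + 68080)) = 1/(36672 + 68292) = 1/104964 ≈ 9.5271e-6)
1/E = 1/(1/104964) = 104964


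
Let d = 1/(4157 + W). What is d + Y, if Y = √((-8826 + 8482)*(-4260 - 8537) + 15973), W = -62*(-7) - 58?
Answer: 1/4533 + √4418141 ≈ 2101.9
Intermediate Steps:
W = 376 (W = 434 - 58 = 376)
Y = √4418141 (Y = √(-344*(-12797) + 15973) = √(4402168 + 15973) = √4418141 ≈ 2101.9)
d = 1/4533 (d = 1/(4157 + 376) = 1/4533 ≈ 0.00022060)
d + Y = 1/4533 + √4418141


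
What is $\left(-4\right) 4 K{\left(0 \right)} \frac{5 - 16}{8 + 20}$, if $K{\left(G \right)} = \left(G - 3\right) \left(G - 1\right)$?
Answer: $\frac{132}{7} \approx 18.857$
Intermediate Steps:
$K{\left(G \right)} = \left(-1 + G\right) \left(-3 + G\right)$ ($K{\left(G \right)} = \left(-3 + G\right) \left(-1 + G\right) = \left(-1 + G\right) \left(-3 + G\right)$)
$\left(-4\right) 4 K{\left(0 \right)} \frac{5 - 16}{8 + 20} = \left(-4\right) 4 \left(3 + 0^{2} - 0\right) \frac{5 - 16}{8 + 20} = - 16 \left(3 + 0 + 0\right) \left(- \frac{11}{28}\right) = \left(-16\right) 3 \left(\left(-11\right) \frac{1}{28}\right) = \left(-48\right) \left(- \frac{11}{28}\right) = \frac{132}{7}$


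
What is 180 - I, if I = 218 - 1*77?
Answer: 39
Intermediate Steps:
I = 141 (I = 218 - 77 = 141)
180 - I = 180 - 1*141 = 180 - 141 = 39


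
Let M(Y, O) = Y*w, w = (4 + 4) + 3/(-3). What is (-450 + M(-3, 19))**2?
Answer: 221841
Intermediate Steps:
w = 7 (w = 8 + 3*(-1/3) = 8 - 1 = 7)
M(Y, O) = 7*Y (M(Y, O) = Y*7 = 7*Y)
(-450 + M(-3, 19))**2 = (-450 + 7*(-3))**2 = (-450 - 21)**2 = (-471)**2 = 221841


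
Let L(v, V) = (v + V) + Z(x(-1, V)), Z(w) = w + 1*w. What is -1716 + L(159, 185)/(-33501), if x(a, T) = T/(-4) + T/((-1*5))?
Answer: -114975787/67002 ≈ -1716.0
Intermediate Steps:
x(a, T) = -9*T/20 (x(a, T) = T*(-¼) + T/(-5) = -T/4 + T*(-⅕) = -T/4 - T/5 = -9*T/20)
Z(w) = 2*w (Z(w) = w + w = 2*w)
L(v, V) = v + V/10 (L(v, V) = (v + V) + 2*(-9*V/20) = (V + v) - 9*V/10 = v + V/10)
-1716 + L(159, 185)/(-33501) = -1716 + (159 + (⅒)*185)/(-33501) = -1716 + (159 + 37/2)*(-1/33501) = -1716 + (355/2)*(-1/33501) = -1716 - 355/67002 = -114975787/67002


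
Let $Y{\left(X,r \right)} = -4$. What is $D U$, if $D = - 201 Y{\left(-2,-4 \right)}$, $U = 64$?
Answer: $51456$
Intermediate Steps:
$D = 804$ ($D = \left(-201\right) \left(-4\right) = 804$)
$D U = 804 \cdot 64 = 51456$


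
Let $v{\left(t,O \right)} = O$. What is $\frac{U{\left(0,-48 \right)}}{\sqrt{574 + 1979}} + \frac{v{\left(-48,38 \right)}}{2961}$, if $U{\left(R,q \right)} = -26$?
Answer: $\frac{38}{2961} - \frac{26 \sqrt{2553}}{2553} \approx -0.50174$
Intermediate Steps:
$\frac{U{\left(0,-48 \right)}}{\sqrt{574 + 1979}} + \frac{v{\left(-48,38 \right)}}{2961} = - \frac{26}{\sqrt{574 + 1979}} + \frac{38}{2961} = - \frac{26}{\sqrt{2553}} + 38 \cdot \frac{1}{2961} = - 26 \frac{\sqrt{2553}}{2553} + \frac{38}{2961} = - \frac{26 \sqrt{2553}}{2553} + \frac{38}{2961} = \frac{38}{2961} - \frac{26 \sqrt{2553}}{2553}$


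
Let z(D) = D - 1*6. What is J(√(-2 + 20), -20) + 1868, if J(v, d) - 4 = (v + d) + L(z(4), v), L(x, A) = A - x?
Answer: 1854 + 6*√2 ≈ 1862.5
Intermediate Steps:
z(D) = -6 + D (z(D) = D - 6 = -6 + D)
J(v, d) = 6 + d + 2*v (J(v, d) = 4 + ((v + d) + (v - (-6 + 4))) = 4 + ((d + v) + (v - 1*(-2))) = 4 + ((d + v) + (v + 2)) = 4 + ((d + v) + (2 + v)) = 4 + (2 + d + 2*v) = 6 + d + 2*v)
J(√(-2 + 20), -20) + 1868 = (6 - 20 + 2*√(-2 + 20)) + 1868 = (6 - 20 + 2*√18) + 1868 = (6 - 20 + 2*(3*√2)) + 1868 = (6 - 20 + 6*√2) + 1868 = (-14 + 6*√2) + 1868 = 1854 + 6*√2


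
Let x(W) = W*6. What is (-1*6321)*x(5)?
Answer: -189630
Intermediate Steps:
x(W) = 6*W
(-1*6321)*x(5) = (-1*6321)*(6*5) = -6321*30 = -189630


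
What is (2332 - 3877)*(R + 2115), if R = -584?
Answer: -2365395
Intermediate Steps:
(2332 - 3877)*(R + 2115) = (2332 - 3877)*(-584 + 2115) = -1545*1531 = -2365395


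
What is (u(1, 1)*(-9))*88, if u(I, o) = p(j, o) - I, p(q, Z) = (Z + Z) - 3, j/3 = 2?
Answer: 1584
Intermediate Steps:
j = 6 (j = 3*2 = 6)
p(q, Z) = -3 + 2*Z (p(q, Z) = 2*Z - 3 = -3 + 2*Z)
u(I, o) = -3 - I + 2*o (u(I, o) = (-3 + 2*o) - I = -3 - I + 2*o)
(u(1, 1)*(-9))*88 = ((-3 - 1*1 + 2*1)*(-9))*88 = ((-3 - 1 + 2)*(-9))*88 = -2*(-9)*88 = 18*88 = 1584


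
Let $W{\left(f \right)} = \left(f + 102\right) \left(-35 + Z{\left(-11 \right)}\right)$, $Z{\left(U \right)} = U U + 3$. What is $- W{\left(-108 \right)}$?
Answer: $534$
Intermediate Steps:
$Z{\left(U \right)} = 3 + U^{2}$ ($Z{\left(U \right)} = U^{2} + 3 = 3 + U^{2}$)
$W{\left(f \right)} = 9078 + 89 f$ ($W{\left(f \right)} = \left(f + 102\right) \left(-35 + \left(3 + \left(-11\right)^{2}\right)\right) = \left(102 + f\right) \left(-35 + \left(3 + 121\right)\right) = \left(102 + f\right) \left(-35 + 124\right) = \left(102 + f\right) 89 = 9078 + 89 f$)
$- W{\left(-108 \right)} = - (9078 + 89 \left(-108\right)) = - (9078 - 9612) = \left(-1\right) \left(-534\right) = 534$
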